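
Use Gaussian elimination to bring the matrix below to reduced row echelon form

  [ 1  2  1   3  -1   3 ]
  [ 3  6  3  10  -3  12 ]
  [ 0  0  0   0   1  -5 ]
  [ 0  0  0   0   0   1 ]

[[1, 2, 1, 0, 0, 0], [0, 0, 0, 1, 0, 0], [0, 0, 0, 0, 1, 0], [0, 0, 0, 0, 0, 1]]

Subtract 3 times R1 from R2.
  [ 1  2  1  3  -1   3 ]
  [ 0  0  0  1   0   3 ]
  [ 0  0  0  0   1  -5 ]
  [ 0  0  0  0   0   1 ]
Add 5 times R4 to R3.
  [ 1  2  1  3  -1  3 ]
  [ 0  0  0  1   0  3 ]
  [ 0  0  0  0   1  0 ]
  [ 0  0  0  0   0  1 ]
Subtract 3 times R4 from R2.
  [ 1  2  1  3  -1  3 ]
  [ 0  0  0  1   0  0 ]
  [ 0  0  0  0   1  0 ]
  [ 0  0  0  0   0  1 ]
Subtract 3 times R4 from R1.
  [ 1  2  1  3  -1  0 ]
  [ 0  0  0  1   0  0 ]
  [ 0  0  0  0   1  0 ]
  [ 0  0  0  0   0  1 ]
Add R3 to R1.
  [ 1  2  1  3  0  0 ]
  [ 0  0  0  1  0  0 ]
  [ 0  0  0  0  1  0 ]
  [ 0  0  0  0  0  1 ]
Subtract 3 times R2 from R1.
  [ 1  2  1  0  0  0 ]
  [ 0  0  0  1  0  0 ]
  [ 0  0  0  0  1  0 ]
  [ 0  0  0  0  0  1 ]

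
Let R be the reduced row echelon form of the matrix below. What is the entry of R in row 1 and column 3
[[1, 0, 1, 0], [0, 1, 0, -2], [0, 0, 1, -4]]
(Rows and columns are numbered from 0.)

R1 -> R1 − R3
  [ 1  0  0   4 ]
  [ 0  1  0  -2 ]
  [ 0  0  1  -4 ]

-2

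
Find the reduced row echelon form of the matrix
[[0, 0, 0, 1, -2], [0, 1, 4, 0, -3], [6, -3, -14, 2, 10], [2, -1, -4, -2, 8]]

[[1, 0, 0, 0, 1/2], [0, 1, 0, 0, 1], [0, 0, 1, 0, -1], [0, 0, 0, 1, -2]]

ρ1 ↔ ρ3
  [ 6  -3  -14   2  10 ]
  [ 0   1    4   0  -3 ]
  [ 0   0    0   1  -2 ]
  [ 2  -1   -4  -2   8 ]
ρ1 -> 1/6·ρ1
  [ 1  -1/2  -7/3  1/3  5/3 ]
  [ 0     1     4    0   -3 ]
  [ 0     0     0    1   -2 ]
  [ 2    -1    -4   -2    8 ]
ρ4 -> ρ4 − 2·ρ1
  [ 1  -1/2  -7/3   1/3   5/3 ]
  [ 0     1     4     0    -3 ]
  [ 0     0     0     1    -2 ]
  [ 0     0   2/3  -8/3  14/3 ]
ρ3 ↔ ρ4
  [ 1  -1/2  -7/3   1/3   5/3 ]
  [ 0     1     4     0    -3 ]
  [ 0     0   2/3  -8/3  14/3 ]
  [ 0     0     0     1    -2 ]
ρ3 -> 3/2·ρ3
  [ 1  -1/2  -7/3  1/3  5/3 ]
  [ 0     1     4    0   -3 ]
  [ 0     0     1   -4    7 ]
  [ 0     0     0    1   -2 ]
ρ3 -> ρ3 + 4·ρ4
  [ 1  -1/2  -7/3  1/3  5/3 ]
  [ 0     1     4    0   -3 ]
  [ 0     0     1    0   -1 ]
  [ 0     0     0    1   -2 ]
ρ1 -> ρ1 − 1/3·ρ4
  [ 1  -1/2  -7/3  0  7/3 ]
  [ 0     1     4  0   -3 ]
  [ 0     0     1  0   -1 ]
  [ 0     0     0  1   -2 ]
ρ2 -> ρ2 − 4·ρ3
  [ 1  -1/2  -7/3  0  7/3 ]
  [ 0     1     0  0    1 ]
  [ 0     0     1  0   -1 ]
  [ 0     0     0  1   -2 ]
ρ1 -> ρ1 + 7/3·ρ3
  [ 1  -1/2  0  0   0 ]
  [ 0     1  0  0   1 ]
  [ 0     0  1  0  -1 ]
  [ 0     0  0  1  -2 ]
ρ1 -> ρ1 + 1/2·ρ2
  [ 1  0  0  0  1/2 ]
  [ 0  1  0  0    1 ]
  [ 0  0  1  0   -1 ]
  [ 0  0  0  1   -2 ]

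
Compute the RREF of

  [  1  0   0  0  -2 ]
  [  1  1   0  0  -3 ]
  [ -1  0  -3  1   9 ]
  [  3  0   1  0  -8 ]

R2 → R2 − R1
  [  1  0   0  0  -2 ]
  [  0  1   0  0  -1 ]
  [ -1  0  -3  1   9 ]
  [  3  0   1  0  -8 ]
R3 → R3 + R1
  [ 1  0   0  0  -2 ]
  [ 0  1   0  0  -1 ]
  [ 0  0  -3  1   7 ]
  [ 3  0   1  0  -8 ]
R4 → R4 − 3·R1
  [ 1  0   0  0  -2 ]
  [ 0  1   0  0  -1 ]
  [ 0  0  -3  1   7 ]
  [ 0  0   1  0  -2 ]
R3 → -1/3·R3
  [ 1  0  0     0    -2 ]
  [ 0  1  0     0    -1 ]
  [ 0  0  1  -1/3  -7/3 ]
  [ 0  0  1     0    -2 ]
R4 → R4 − R3
  [ 1  0  0     0    -2 ]
  [ 0  1  0     0    -1 ]
  [ 0  0  1  -1/3  -7/3 ]
  [ 0  0  0   1/3   1/3 ]
R4 → 3·R4
  [ 1  0  0     0    -2 ]
  [ 0  1  0     0    -1 ]
  [ 0  0  1  -1/3  -7/3 ]
  [ 0  0  0     1     1 ]
R3 → R3 + 1/3·R4
  [ 1  0  0  0  -2 ]
  [ 0  1  0  0  -1 ]
  [ 0  0  1  0  -2 ]
  [ 0  0  0  1   1 ]

[[1, 0, 0, 0, -2], [0, 1, 0, 0, -1], [0, 0, 1, 0, -2], [0, 0, 0, 1, 1]]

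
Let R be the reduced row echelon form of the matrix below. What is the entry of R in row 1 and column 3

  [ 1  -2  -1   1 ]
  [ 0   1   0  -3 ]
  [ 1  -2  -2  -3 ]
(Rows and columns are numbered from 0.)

r3 -> r3 − r1
  [ 1  -2  -1   1 ]
  [ 0   1   0  -3 ]
  [ 0   0  -1  -4 ]
r3 -> -1·r3
  [ 1  -2  -1   1 ]
  [ 0   1   0  -3 ]
  [ 0   0   1   4 ]
r1 -> r1 + r3
  [ 1  -2  0   5 ]
  [ 0   1  0  -3 ]
  [ 0   0  1   4 ]
r1 -> r1 + 2·r2
  [ 1  0  0  -1 ]
  [ 0  1  0  -3 ]
  [ 0  0  1   4 ]

-3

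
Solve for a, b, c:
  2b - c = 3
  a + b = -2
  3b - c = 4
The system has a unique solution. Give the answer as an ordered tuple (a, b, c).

(-3, 1, -1)

Form the augmented matrix and row-reduce:
  [ 0  2  -1  |   3 ]
  [ 1  1   0  |  -2 ]
  [ 0  3  -1  |   4 ]
R1 ↔ R2
  [ 1  1   0  |  -2 ]
  [ 0  2  -1  |   3 ]
  [ 0  3  -1  |   4 ]
R2 -> 1/2·R2
  [ 1  1     0  |   -2 ]
  [ 0  1  -1/2  |  3/2 ]
  [ 0  3    -1  |    4 ]
R3 -> R3 − 3·R2
  [ 1  1     0  |    -2 ]
  [ 0  1  -1/2  |   3/2 ]
  [ 0  0   1/2  |  -1/2 ]
R3 -> 2·R3
  [ 1  1     0  |   -2 ]
  [ 0  1  -1/2  |  3/2 ]
  [ 0  0     1  |   -1 ]
R2 -> R2 + 1/2·R3
  [ 1  1  0  |  -2 ]
  [ 0  1  0  |   1 ]
  [ 0  0  1  |  -1 ]
R1 -> R1 − R2
  [ 1  0  0  |  -3 ]
  [ 0  1  0  |   1 ]
  [ 0  0  1  |  -1 ]
Reading off the last column: a = -3, b = 1, c = -1.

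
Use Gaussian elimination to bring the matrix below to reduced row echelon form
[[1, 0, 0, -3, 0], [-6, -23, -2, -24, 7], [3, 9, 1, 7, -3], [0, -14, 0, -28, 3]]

[[1, 0, 0, -3, 0], [0, 1, 0, 2, 0], [0, 0, 1, -2, 0], [0, 0, 0, 0, 1]]

Add 6 times r1 to r2.
  [ 1    0   0   -3   0 ]
  [ 0  -23  -2  -42   7 ]
  [ 3    9   1    7  -3 ]
  [ 0  -14   0  -28   3 ]
Subtract 3 times r1 from r3.
  [ 1    0   0   -3   0 ]
  [ 0  -23  -2  -42   7 ]
  [ 0    9   1   16  -3 ]
  [ 0  -14   0  -28   3 ]
Multiply r2 by -1/23.
  [ 1    0     0     -3      0 ]
  [ 0    1  2/23  42/23  -7/23 ]
  [ 0    9     1     16     -3 ]
  [ 0  -14     0    -28      3 ]
Subtract 9 times r2 from r3.
  [ 1    0     0      -3      0 ]
  [ 0    1  2/23   42/23  -7/23 ]
  [ 0    0  5/23  -10/23  -6/23 ]
  [ 0  -14     0     -28      3 ]
Add 14 times r2 to r4.
  [ 1  0      0      -3       0 ]
  [ 0  1   2/23   42/23   -7/23 ]
  [ 0  0   5/23  -10/23   -6/23 ]
  [ 0  0  28/23  -56/23  -29/23 ]
Multiply r3 by 23/5.
  [ 1  0      0      -3       0 ]
  [ 0  1   2/23   42/23   -7/23 ]
  [ 0  0      1      -2    -6/5 ]
  [ 0  0  28/23  -56/23  -29/23 ]
Subtract 28/23 times r3 from r4.
  [ 1  0     0     -3      0 ]
  [ 0  1  2/23  42/23  -7/23 ]
  [ 0  0     1     -2   -6/5 ]
  [ 0  0     0      0    1/5 ]
Multiply r4 by 5.
  [ 1  0     0     -3      0 ]
  [ 0  1  2/23  42/23  -7/23 ]
  [ 0  0     1     -2   -6/5 ]
  [ 0  0     0      0      1 ]
Add 6/5 times r4 to r3.
  [ 1  0     0     -3      0 ]
  [ 0  1  2/23  42/23  -7/23 ]
  [ 0  0     1     -2      0 ]
  [ 0  0     0      0      1 ]
Add 7/23 times r4 to r2.
  [ 1  0     0     -3  0 ]
  [ 0  1  2/23  42/23  0 ]
  [ 0  0     1     -2  0 ]
  [ 0  0     0      0  1 ]
Subtract 2/23 times r3 from r2.
  [ 1  0  0  -3  0 ]
  [ 0  1  0   2  0 ]
  [ 0  0  1  -2  0 ]
  [ 0  0  0   0  1 ]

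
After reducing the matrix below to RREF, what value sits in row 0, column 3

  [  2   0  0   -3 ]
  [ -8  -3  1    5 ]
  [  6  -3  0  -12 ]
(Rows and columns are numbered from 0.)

ρ1 -> 1/2·ρ1
  [  1   0  0  -3/2 ]
  [ -8  -3  1     5 ]
  [  6  -3  0   -12 ]
ρ2 -> ρ2 + 8·ρ1
  [ 1   0  0  -3/2 ]
  [ 0  -3  1    -7 ]
  [ 6  -3  0   -12 ]
ρ3 -> ρ3 − 6·ρ1
  [ 1   0  0  -3/2 ]
  [ 0  -3  1    -7 ]
  [ 0  -3  0    -3 ]
ρ2 -> -1/3·ρ2
  [ 1   0     0  -3/2 ]
  [ 0   1  -1/3   7/3 ]
  [ 0  -3     0    -3 ]
ρ3 -> ρ3 + 3·ρ2
  [ 1  0     0  -3/2 ]
  [ 0  1  -1/3   7/3 ]
  [ 0  0    -1     4 ]
ρ3 -> -1·ρ3
  [ 1  0     0  -3/2 ]
  [ 0  1  -1/3   7/3 ]
  [ 0  0     1    -4 ]
ρ2 -> ρ2 + 1/3·ρ3
  [ 1  0  0  -3/2 ]
  [ 0  1  0     1 ]
  [ 0  0  1    -4 ]

-3/2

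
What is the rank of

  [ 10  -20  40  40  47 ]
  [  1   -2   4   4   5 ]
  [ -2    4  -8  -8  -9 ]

rank = 2

R1 := 1/10·R1
  [  1  -2   4   4  47/10 ]
  [  1  -2   4   4      5 ]
  [ -2   4  -8  -8     -9 ]
R2 := R2 − R1
  [  1  -2   4   4  47/10 ]
  [  0   0   0   0   3/10 ]
  [ -2   4  -8  -8     -9 ]
R3 := R3 + 2·R1
  [ 1  -2  4  4  47/10 ]
  [ 0   0  0  0   3/10 ]
  [ 0   0  0  0    2/5 ]
R2 := 10/3·R2
  [ 1  -2  4  4  47/10 ]
  [ 0   0  0  0      1 ]
  [ 0   0  0  0    2/5 ]
R3 := R3 − 2/5·R2
  [ 1  -2  4  4  47/10 ]
  [ 0   0  0  0      1 ]
  [ 0   0  0  0      0 ]
R1 := R1 − 47/10·R2
  [ 1  -2  4  4  0 ]
  [ 0   0  0  0  1 ]
  [ 0   0  0  0  0 ]
The reduced form has 2 nonzero rows.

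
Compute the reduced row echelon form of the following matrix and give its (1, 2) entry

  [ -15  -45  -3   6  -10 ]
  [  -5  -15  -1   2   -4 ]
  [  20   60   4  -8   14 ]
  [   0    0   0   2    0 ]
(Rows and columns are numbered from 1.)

Multiply R1 by -1/15.
  [  1    3  1/5  -2/5  2/3 ]
  [ -5  -15   -1     2   -4 ]
  [ 20   60    4    -8   14 ]
  [  0    0    0     2    0 ]
Add 5 times R1 to R2.
  [  1   3  1/5  -2/5   2/3 ]
  [  0   0    0     0  -2/3 ]
  [ 20  60    4    -8    14 ]
  [  0   0    0     2     0 ]
Subtract 20 times R1 from R3.
  [ 1  3  1/5  -2/5   2/3 ]
  [ 0  0    0     0  -2/3 ]
  [ 0  0    0     0   2/3 ]
  [ 0  0    0     2     0 ]
Swap R2 and R4.
  [ 1  3  1/5  -2/5   2/3 ]
  [ 0  0    0     2     0 ]
  [ 0  0    0     0   2/3 ]
  [ 0  0    0     0  -2/3 ]
Multiply R2 by 1/2.
  [ 1  3  1/5  -2/5   2/3 ]
  [ 0  0    0     1     0 ]
  [ 0  0    0     0   2/3 ]
  [ 0  0    0     0  -2/3 ]
Multiply R3 by 3/2.
  [ 1  3  1/5  -2/5   2/3 ]
  [ 0  0    0     1     0 ]
  [ 0  0    0     0     1 ]
  [ 0  0    0     0  -2/3 ]
Add 2/3 times R3 to R4.
  [ 1  3  1/5  -2/5  2/3 ]
  [ 0  0    0     1    0 ]
  [ 0  0    0     0    1 ]
  [ 0  0    0     0    0 ]
Subtract 2/3 times R3 from R1.
  [ 1  3  1/5  -2/5  0 ]
  [ 0  0    0     1  0 ]
  [ 0  0    0     0  1 ]
  [ 0  0    0     0  0 ]
Add 2/5 times R2 to R1.
  [ 1  3  1/5  0  0 ]
  [ 0  0    0  1  0 ]
  [ 0  0    0  0  1 ]
  [ 0  0    0  0  0 ]

3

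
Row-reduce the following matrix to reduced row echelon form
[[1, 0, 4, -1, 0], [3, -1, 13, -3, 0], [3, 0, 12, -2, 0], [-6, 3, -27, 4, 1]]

ρ2 -> ρ2 − 3·ρ1
  [  1   0    4  -1  0 ]
  [  0  -1    1   0  0 ]
  [  3   0   12  -2  0 ]
  [ -6   3  -27   4  1 ]
ρ3 -> ρ3 − 3·ρ1
  [  1   0    4  -1  0 ]
  [  0  -1    1   0  0 ]
  [  0   0    0   1  0 ]
  [ -6   3  -27   4  1 ]
ρ4 -> ρ4 + 6·ρ1
  [ 1   0   4  -1  0 ]
  [ 0  -1   1   0  0 ]
  [ 0   0   0   1  0 ]
  [ 0   3  -3  -2  1 ]
ρ2 -> -1·ρ2
  [ 1  0   4  -1  0 ]
  [ 0  1  -1   0  0 ]
  [ 0  0   0   1  0 ]
  [ 0  3  -3  -2  1 ]
ρ4 -> ρ4 − 3·ρ2
  [ 1  0   4  -1  0 ]
  [ 0  1  -1   0  0 ]
  [ 0  0   0   1  0 ]
  [ 0  0   0  -2  1 ]
ρ4 -> ρ4 + 2·ρ3
  [ 1  0   4  -1  0 ]
  [ 0  1  -1   0  0 ]
  [ 0  0   0   1  0 ]
  [ 0  0   0   0  1 ]
ρ1 -> ρ1 + ρ3
  [ 1  0   4  0  0 ]
  [ 0  1  -1  0  0 ]
  [ 0  0   0  1  0 ]
  [ 0  0   0  0  1 ]

[[1, 0, 4, 0, 0], [0, 1, -1, 0, 0], [0, 0, 0, 1, 0], [0, 0, 0, 0, 1]]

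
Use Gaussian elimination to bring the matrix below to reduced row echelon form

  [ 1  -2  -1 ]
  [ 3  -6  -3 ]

[[1, -2, -1], [0, 0, 0]]

r2 -> r2 − 3·r1
  [ 1  -2  -1 ]
  [ 0   0   0 ]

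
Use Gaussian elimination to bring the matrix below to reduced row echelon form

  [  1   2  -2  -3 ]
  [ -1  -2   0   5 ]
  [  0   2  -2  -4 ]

R2 ← R2 + R1
  [ 1  2  -2  -3 ]
  [ 0  0  -2   2 ]
  [ 0  2  -2  -4 ]
R2 <=> R3
  [ 1  2  -2  -3 ]
  [ 0  2  -2  -4 ]
  [ 0  0  -2   2 ]
R2 ← 1/2·R2
  [ 1  2  -2  -3 ]
  [ 0  1  -1  -2 ]
  [ 0  0  -2   2 ]
R3 ← -1/2·R3
  [ 1  2  -2  -3 ]
  [ 0  1  -1  -2 ]
  [ 0  0   1  -1 ]
R2 ← R2 + R3
  [ 1  2  -2  -3 ]
  [ 0  1   0  -3 ]
  [ 0  0   1  -1 ]
R1 ← R1 + 2·R3
  [ 1  2  0  -5 ]
  [ 0  1  0  -3 ]
  [ 0  0  1  -1 ]
R1 ← R1 − 2·R2
  [ 1  0  0   1 ]
  [ 0  1  0  -3 ]
  [ 0  0  1  -1 ]

[[1, 0, 0, 1], [0, 1, 0, -3], [0, 0, 1, -1]]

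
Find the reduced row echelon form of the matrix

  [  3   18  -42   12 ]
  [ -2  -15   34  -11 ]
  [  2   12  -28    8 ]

[[1, 0, -2, -2], [0, 1, -2, 1], [0, 0, 0, 0]]

R1 ← 1/3·R1
  [  1    6  -14    4 ]
  [ -2  -15   34  -11 ]
  [  2   12  -28    8 ]
R2 ← R2 + 2·R1
  [ 1   6  -14   4 ]
  [ 0  -3    6  -3 ]
  [ 2  12  -28   8 ]
R3 ← R3 − 2·R1
  [ 1   6  -14   4 ]
  [ 0  -3    6  -3 ]
  [ 0   0    0   0 ]
R2 ← -1/3·R2
  [ 1  6  -14  4 ]
  [ 0  1   -2  1 ]
  [ 0  0    0  0 ]
R1 ← R1 − 6·R2
  [ 1  0  -2  -2 ]
  [ 0  1  -2   1 ]
  [ 0  0   0   0 ]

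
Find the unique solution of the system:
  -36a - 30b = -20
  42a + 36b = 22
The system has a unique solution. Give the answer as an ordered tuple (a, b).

Form the augmented matrix and row-reduce:
  [ -36  -30  |  -20 ]
  [  42   36  |   22 ]
Multiply ρ1 by -1/36.
  [  1  5/6  |  5/9 ]
  [ 42   36  |   22 ]
Subtract 42 times ρ1 from ρ2.
  [ 1  5/6  |   5/9 ]
  [ 0    1  |  -4/3 ]
Subtract 5/6 times ρ2 from ρ1.
  [ 1  0  |   5/3 ]
  [ 0  1  |  -4/3 ]
Reading off the last column: a = 5/3, b = -4/3.

(5/3, -4/3)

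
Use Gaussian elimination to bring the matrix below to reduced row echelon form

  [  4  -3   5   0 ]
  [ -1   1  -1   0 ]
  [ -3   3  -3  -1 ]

[[1, 0, 2, 0], [0, 1, 1, 0], [0, 0, 0, 1]]

ρ1 -> 1/4·ρ1
  [  1  -3/4  5/4   0 ]
  [ -1     1   -1   0 ]
  [ -3     3   -3  -1 ]
ρ2 -> ρ2 + ρ1
  [  1  -3/4  5/4   0 ]
  [  0   1/4  1/4   0 ]
  [ -3     3   -3  -1 ]
ρ3 -> ρ3 + 3·ρ1
  [ 1  -3/4  5/4   0 ]
  [ 0   1/4  1/4   0 ]
  [ 0   3/4  3/4  -1 ]
ρ2 -> 4·ρ2
  [ 1  -3/4  5/4   0 ]
  [ 0     1    1   0 ]
  [ 0   3/4  3/4  -1 ]
ρ3 -> ρ3 − 3/4·ρ2
  [ 1  -3/4  5/4   0 ]
  [ 0     1    1   0 ]
  [ 0     0    0  -1 ]
ρ3 -> -1·ρ3
  [ 1  -3/4  5/4  0 ]
  [ 0     1    1  0 ]
  [ 0     0    0  1 ]
ρ1 -> ρ1 + 3/4·ρ2
  [ 1  0  2  0 ]
  [ 0  1  1  0 ]
  [ 0  0  0  1 ]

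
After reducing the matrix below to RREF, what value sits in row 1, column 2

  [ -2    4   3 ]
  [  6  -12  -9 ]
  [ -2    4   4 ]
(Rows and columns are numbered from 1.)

-2

Multiply r1 by -1/2.
  [  1   -2  -3/2 ]
  [  6  -12    -9 ]
  [ -2    4     4 ]
Subtract 6 times r1 from r2.
  [  1  -2  -3/2 ]
  [  0   0     0 ]
  [ -2   4     4 ]
Add 2 times r1 to r3.
  [ 1  -2  -3/2 ]
  [ 0   0     0 ]
  [ 0   0     1 ]
Swap r2 and r3.
  [ 1  -2  -3/2 ]
  [ 0   0     1 ]
  [ 0   0     0 ]
Add 3/2 times r2 to r1.
  [ 1  -2  0 ]
  [ 0   0  1 ]
  [ 0   0  0 ]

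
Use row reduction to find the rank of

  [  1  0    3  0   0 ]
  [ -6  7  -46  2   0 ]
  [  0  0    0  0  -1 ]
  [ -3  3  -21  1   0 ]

rank = 4

R2 ← R2 + 6·R1
  [  1  0    3  0   0 ]
  [  0  7  -28  2   0 ]
  [  0  0    0  0  -1 ]
  [ -3  3  -21  1   0 ]
R4 ← R4 + 3·R1
  [ 1  0    3  0   0 ]
  [ 0  7  -28  2   0 ]
  [ 0  0    0  0  -1 ]
  [ 0  3  -12  1   0 ]
R2 ← 1/7·R2
  [ 1  0    3    0   0 ]
  [ 0  1   -4  2/7   0 ]
  [ 0  0    0    0  -1 ]
  [ 0  3  -12    1   0 ]
R4 ← R4 − 3·R2
  [ 1  0   3    0   0 ]
  [ 0  1  -4  2/7   0 ]
  [ 0  0   0    0  -1 ]
  [ 0  0   0  1/7   0 ]
R3 <-> R4
  [ 1  0   3    0   0 ]
  [ 0  1  -4  2/7   0 ]
  [ 0  0   0  1/7   0 ]
  [ 0  0   0    0  -1 ]
R3 ← 7·R3
  [ 1  0   3    0   0 ]
  [ 0  1  -4  2/7   0 ]
  [ 0  0   0    1   0 ]
  [ 0  0   0    0  -1 ]
R4 ← -1·R4
  [ 1  0   3    0  0 ]
  [ 0  1  -4  2/7  0 ]
  [ 0  0   0    1  0 ]
  [ 0  0   0    0  1 ]
R2 ← R2 − 2/7·R3
  [ 1  0   3  0  0 ]
  [ 0  1  -4  0  0 ]
  [ 0  0   0  1  0 ]
  [ 0  0   0  0  1 ]
The reduced form has 4 nonzero rows.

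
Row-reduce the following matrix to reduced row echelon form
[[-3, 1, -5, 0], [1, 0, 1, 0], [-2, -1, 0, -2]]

R1 ← -1/3·R1
  [  1  -1/3  5/3   0 ]
  [  1     0    1   0 ]
  [ -2    -1    0  -2 ]
R2 ← R2 − R1
  [  1  -1/3   5/3   0 ]
  [  0   1/3  -2/3   0 ]
  [ -2    -1     0  -2 ]
R3 ← R3 + 2·R1
  [ 1  -1/3   5/3   0 ]
  [ 0   1/3  -2/3   0 ]
  [ 0  -5/3  10/3  -2 ]
R2 ← 3·R2
  [ 1  -1/3   5/3   0 ]
  [ 0     1    -2   0 ]
  [ 0  -5/3  10/3  -2 ]
R3 ← R3 + 5/3·R2
  [ 1  -1/3  5/3   0 ]
  [ 0     1   -2   0 ]
  [ 0     0    0  -2 ]
R3 ← -1/2·R3
  [ 1  -1/3  5/3  0 ]
  [ 0     1   -2  0 ]
  [ 0     0    0  1 ]
R1 ← R1 + 1/3·R2
  [ 1  0   1  0 ]
  [ 0  1  -2  0 ]
  [ 0  0   0  1 ]

[[1, 0, 1, 0], [0, 1, -2, 0], [0, 0, 0, 1]]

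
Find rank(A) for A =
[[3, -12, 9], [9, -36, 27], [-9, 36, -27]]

R1 := 1/3·R1
R2 := R2 − 9·R1
R3 := R3 + 9·R1
The reduced form has 1 nonzero row.

rank = 1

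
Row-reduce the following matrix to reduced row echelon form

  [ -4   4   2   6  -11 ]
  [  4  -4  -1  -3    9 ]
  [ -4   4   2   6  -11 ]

r1 → -1/4·r1
r2 → r2 − 4·r1
r3 → r3 + 4·r1
r1 → r1 + 1/2·r2

[[1, -1, 0, 0, 7/4], [0, 0, 1, 3, -2], [0, 0, 0, 0, 0]]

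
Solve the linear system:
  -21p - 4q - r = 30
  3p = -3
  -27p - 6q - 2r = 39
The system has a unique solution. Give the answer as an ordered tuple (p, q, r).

(-1, -3, 3)

Form the augmented matrix and row-reduce:
  [ -21  -4  -1  |  30 ]
  [   3   0   0  |  -3 ]
  [ -27  -6  -2  |  39 ]
ρ1 -> -1/21·ρ1
ρ2 -> ρ2 − 3·ρ1
ρ3 -> ρ3 + 27·ρ1
ρ2 -> -7/4·ρ2
ρ3 -> ρ3 + 6/7·ρ2
ρ3 -> -2·ρ3
ρ2 -> ρ2 − 1/4·ρ3
ρ1 -> ρ1 − 1/21·ρ3
ρ1 -> ρ1 − 4/21·ρ2
Reading off the last column: p = -1, q = -3, r = 3.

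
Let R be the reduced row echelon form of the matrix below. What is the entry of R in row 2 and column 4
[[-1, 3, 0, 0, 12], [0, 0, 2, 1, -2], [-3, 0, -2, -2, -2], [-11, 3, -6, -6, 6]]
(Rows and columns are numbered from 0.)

-3

r1 ← -1·r1
  [   1  -3   0   0  -12 ]
  [   0   0   2   1   -2 ]
  [  -3   0  -2  -2   -2 ]
  [ -11   3  -6  -6    6 ]
r3 ← r3 + 3·r1
  [   1  -3   0   0  -12 ]
  [   0   0   2   1   -2 ]
  [   0  -9  -2  -2  -38 ]
  [ -11   3  -6  -6    6 ]
r4 ← r4 + 11·r1
  [ 1   -3   0   0   -12 ]
  [ 0    0   2   1    -2 ]
  [ 0   -9  -2  -2   -38 ]
  [ 0  -30  -6  -6  -126 ]
r2 <=> r3
  [ 1   -3   0   0   -12 ]
  [ 0   -9  -2  -2   -38 ]
  [ 0    0   2   1    -2 ]
  [ 0  -30  -6  -6  -126 ]
r2 ← -1/9·r2
  [ 1   -3    0    0   -12 ]
  [ 0    1  2/9  2/9  38/9 ]
  [ 0    0    2    1    -2 ]
  [ 0  -30   -6   -6  -126 ]
r4 ← r4 + 30·r2
  [ 1  -3    0    0   -12 ]
  [ 0   1  2/9  2/9  38/9 ]
  [ 0   0    2    1    -2 ]
  [ 0   0  2/3  2/3   2/3 ]
r3 ← 1/2·r3
  [ 1  -3    0    0   -12 ]
  [ 0   1  2/9  2/9  38/9 ]
  [ 0   0    1  1/2    -1 ]
  [ 0   0  2/3  2/3   2/3 ]
r4 ← r4 − 2/3·r3
  [ 1  -3    0    0   -12 ]
  [ 0   1  2/9  2/9  38/9 ]
  [ 0   0    1  1/2    -1 ]
  [ 0   0    0  1/3   4/3 ]
r4 ← 3·r4
  [ 1  -3    0    0   -12 ]
  [ 0   1  2/9  2/9  38/9 ]
  [ 0   0    1  1/2    -1 ]
  [ 0   0    0    1     4 ]
r3 ← r3 − 1/2·r4
  [ 1  -3    0    0   -12 ]
  [ 0   1  2/9  2/9  38/9 ]
  [ 0   0    1    0    -3 ]
  [ 0   0    0    1     4 ]
r2 ← r2 − 2/9·r4
  [ 1  -3    0  0   -12 ]
  [ 0   1  2/9  0  10/3 ]
  [ 0   0    1  0    -3 ]
  [ 0   0    0  1     4 ]
r2 ← r2 − 2/9·r3
  [ 1  -3  0  0  -12 ]
  [ 0   1  0  0    4 ]
  [ 0   0  1  0   -3 ]
  [ 0   0  0  1    4 ]
r1 ← r1 + 3·r2
  [ 1  0  0  0   0 ]
  [ 0  1  0  0   4 ]
  [ 0  0  1  0  -3 ]
  [ 0  0  0  1   4 ]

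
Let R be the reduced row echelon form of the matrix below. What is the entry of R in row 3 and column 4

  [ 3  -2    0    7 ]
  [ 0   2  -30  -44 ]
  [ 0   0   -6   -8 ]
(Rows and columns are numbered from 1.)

4/3

ρ1 -> 1/3·ρ1
  [ 1  -2/3    0  7/3 ]
  [ 0     2  -30  -44 ]
  [ 0     0   -6   -8 ]
ρ2 -> 1/2·ρ2
  [ 1  -2/3    0  7/3 ]
  [ 0     1  -15  -22 ]
  [ 0     0   -6   -8 ]
ρ3 -> -1/6·ρ3
  [ 1  -2/3    0  7/3 ]
  [ 0     1  -15  -22 ]
  [ 0     0    1  4/3 ]
ρ2 -> ρ2 + 15·ρ3
  [ 1  -2/3  0  7/3 ]
  [ 0     1  0   -2 ]
  [ 0     0  1  4/3 ]
ρ1 -> ρ1 + 2/3·ρ2
  [ 1  0  0    1 ]
  [ 0  1  0   -2 ]
  [ 0  0  1  4/3 ]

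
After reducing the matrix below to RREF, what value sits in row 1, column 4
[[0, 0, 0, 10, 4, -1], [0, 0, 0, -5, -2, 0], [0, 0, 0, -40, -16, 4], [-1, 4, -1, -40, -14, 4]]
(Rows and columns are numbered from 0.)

2/5

r1 <=> r4
  [ -1  4  -1  -40  -14   4 ]
  [  0  0   0   -5   -2   0 ]
  [  0  0   0  -40  -16   4 ]
  [  0  0   0   10    4  -1 ]
r1 -> -1·r1
  [ 1  -4  1   40   14  -4 ]
  [ 0   0  0   -5   -2   0 ]
  [ 0   0  0  -40  -16   4 ]
  [ 0   0  0   10    4  -1 ]
r2 -> -1/5·r2
  [ 1  -4  1   40   14  -4 ]
  [ 0   0  0    1  2/5   0 ]
  [ 0   0  0  -40  -16   4 ]
  [ 0   0  0   10    4  -1 ]
r3 -> r3 + 40·r2
  [ 1  -4  1  40   14  -4 ]
  [ 0   0  0   1  2/5   0 ]
  [ 0   0  0   0    0   4 ]
  [ 0   0  0  10    4  -1 ]
r4 -> r4 − 10·r2
  [ 1  -4  1  40   14  -4 ]
  [ 0   0  0   1  2/5   0 ]
  [ 0   0  0   0    0   4 ]
  [ 0   0  0   0    0  -1 ]
r3 -> 1/4·r3
  [ 1  -4  1  40   14  -4 ]
  [ 0   0  0   1  2/5   0 ]
  [ 0   0  0   0    0   1 ]
  [ 0   0  0   0    0  -1 ]
r4 -> r4 + r3
  [ 1  -4  1  40   14  -4 ]
  [ 0   0  0   1  2/5   0 ]
  [ 0   0  0   0    0   1 ]
  [ 0   0  0   0    0   0 ]
r1 -> r1 + 4·r3
  [ 1  -4  1  40   14  0 ]
  [ 0   0  0   1  2/5  0 ]
  [ 0   0  0   0    0  1 ]
  [ 0   0  0   0    0  0 ]
r1 -> r1 − 40·r2
  [ 1  -4  1  0   -2  0 ]
  [ 0   0  0  1  2/5  0 ]
  [ 0   0  0  0    0  1 ]
  [ 0   0  0  0    0  0 ]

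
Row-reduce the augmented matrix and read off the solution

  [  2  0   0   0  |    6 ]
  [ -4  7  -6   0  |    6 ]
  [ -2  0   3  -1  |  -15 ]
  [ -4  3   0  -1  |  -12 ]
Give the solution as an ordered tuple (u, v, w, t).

R1 → 1/2·R1
  [  1  0   0   0  |    3 ]
  [ -4  7  -6   0  |    6 ]
  [ -2  0   3  -1  |  -15 ]
  [ -4  3   0  -1  |  -12 ]
R2 → R2 + 4·R1
  [  1  0   0   0  |    3 ]
  [  0  7  -6   0  |   18 ]
  [ -2  0   3  -1  |  -15 ]
  [ -4  3   0  -1  |  -12 ]
R3 → R3 + 2·R1
  [  1  0   0   0  |    3 ]
  [  0  7  -6   0  |   18 ]
  [  0  0   3  -1  |   -9 ]
  [ -4  3   0  -1  |  -12 ]
R4 → R4 + 4·R1
  [ 1  0   0   0  |   3 ]
  [ 0  7  -6   0  |  18 ]
  [ 0  0   3  -1  |  -9 ]
  [ 0  3   0  -1  |   0 ]
R2 → 1/7·R2
  [ 1  0     0   0  |     3 ]
  [ 0  1  -6/7   0  |  18/7 ]
  [ 0  0     3  -1  |    -9 ]
  [ 0  3     0  -1  |     0 ]
R4 → R4 − 3·R2
  [ 1  0     0   0  |      3 ]
  [ 0  1  -6/7   0  |   18/7 ]
  [ 0  0     3  -1  |     -9 ]
  [ 0  0  18/7  -1  |  -54/7 ]
R3 → 1/3·R3
  [ 1  0     0     0  |      3 ]
  [ 0  1  -6/7     0  |   18/7 ]
  [ 0  0     1  -1/3  |     -3 ]
  [ 0  0  18/7    -1  |  -54/7 ]
R4 → R4 − 18/7·R3
  [ 1  0     0     0  |     3 ]
  [ 0  1  -6/7     0  |  18/7 ]
  [ 0  0     1  -1/3  |    -3 ]
  [ 0  0     0  -1/7  |     0 ]
R4 → -7·R4
  [ 1  0     0     0  |     3 ]
  [ 0  1  -6/7     0  |  18/7 ]
  [ 0  0     1  -1/3  |    -3 ]
  [ 0  0     0     1  |     0 ]
R3 → R3 + 1/3·R4
  [ 1  0     0  0  |     3 ]
  [ 0  1  -6/7  0  |  18/7 ]
  [ 0  0     1  0  |    -3 ]
  [ 0  0     0  1  |     0 ]
R2 → R2 + 6/7·R3
  [ 1  0  0  0  |   3 ]
  [ 0  1  0  0  |   0 ]
  [ 0  0  1  0  |  -3 ]
  [ 0  0  0  1  |   0 ]
Reading off the last column: u = 3, v = 0, w = -3, t = 0.

(3, 0, -3, 0)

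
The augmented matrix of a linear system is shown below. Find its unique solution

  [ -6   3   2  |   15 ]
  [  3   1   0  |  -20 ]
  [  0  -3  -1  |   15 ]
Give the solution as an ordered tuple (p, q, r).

Multiply R1 by -1/6.
  [ 1  -1/2  -1/3  |  -5/2 ]
  [ 3     1     0  |   -20 ]
  [ 0    -3    -1  |    15 ]
Subtract 3 times R1 from R2.
  [ 1  -1/2  -1/3  |   -5/2 ]
  [ 0   5/2     1  |  -25/2 ]
  [ 0    -3    -1  |     15 ]
Multiply R2 by 2/5.
  [ 1  -1/2  -1/3  |  -5/2 ]
  [ 0     1   2/5  |    -5 ]
  [ 0    -3    -1  |    15 ]
Add 3 times R2 to R3.
  [ 1  -1/2  -1/3  |  -5/2 ]
  [ 0     1   2/5  |    -5 ]
  [ 0     0   1/5  |     0 ]
Multiply R3 by 5.
  [ 1  -1/2  -1/3  |  -5/2 ]
  [ 0     1   2/5  |    -5 ]
  [ 0     0     1  |     0 ]
Subtract 2/5 times R3 from R2.
  [ 1  -1/2  -1/3  |  -5/2 ]
  [ 0     1     0  |    -5 ]
  [ 0     0     1  |     0 ]
Add 1/3 times R3 to R1.
  [ 1  -1/2  0  |  -5/2 ]
  [ 0     1  0  |    -5 ]
  [ 0     0  1  |     0 ]
Add 1/2 times R2 to R1.
  [ 1  0  0  |  -5 ]
  [ 0  1  0  |  -5 ]
  [ 0  0  1  |   0 ]
Reading off the last column: p = -5, q = -5, r = 0.

(-5, -5, 0)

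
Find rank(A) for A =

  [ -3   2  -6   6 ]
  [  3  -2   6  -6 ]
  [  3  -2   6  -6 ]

rank = 1

R1 ← -1/3·R1
  [ 1  -2/3  2  -2 ]
  [ 3    -2  6  -6 ]
  [ 3    -2  6  -6 ]
R2 ← R2 − 3·R1
  [ 1  -2/3  2  -2 ]
  [ 0     0  0   0 ]
  [ 3    -2  6  -6 ]
R3 ← R3 − 3·R1
  [ 1  -2/3  2  -2 ]
  [ 0     0  0   0 ]
  [ 0     0  0   0 ]
The reduced form has 1 nonzero row.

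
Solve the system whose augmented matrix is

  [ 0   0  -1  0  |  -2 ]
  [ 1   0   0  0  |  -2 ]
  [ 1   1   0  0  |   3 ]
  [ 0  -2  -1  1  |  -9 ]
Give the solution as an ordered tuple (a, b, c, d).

Swap ρ1 and ρ2.
Subtract ρ1 from ρ3.
Swap ρ2 and ρ3.
Add 2 times ρ2 to ρ4.
Multiply ρ3 by -1.
Add ρ3 to ρ4.
Reading off the last column: a = -2, b = 5, c = 2, d = 3.

(-2, 5, 2, 3)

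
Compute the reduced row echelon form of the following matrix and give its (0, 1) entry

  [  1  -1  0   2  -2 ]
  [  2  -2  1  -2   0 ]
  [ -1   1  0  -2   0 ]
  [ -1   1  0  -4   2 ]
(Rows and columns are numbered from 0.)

-1

R2 → R2 − 2·R1
R3 → R3 + R1
R4 → R4 + R1
R3 <-> R4
R3 → -1/2·R3
R4 → -1/2·R4
R2 → R2 − 4·R4
R1 → R1 + 2·R4
R2 → R2 + 6·R3
R1 → R1 − 2·R3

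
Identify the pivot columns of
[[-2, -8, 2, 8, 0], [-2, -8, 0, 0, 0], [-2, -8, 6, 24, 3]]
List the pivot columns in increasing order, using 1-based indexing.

ρ1 := -1/2·ρ1
  [  1   4  -1  -4  0 ]
  [ -2  -8   0   0  0 ]
  [ -2  -8   6  24  3 ]
ρ2 := ρ2 + 2·ρ1
  [  1   4  -1  -4  0 ]
  [  0   0  -2  -8  0 ]
  [ -2  -8   6  24  3 ]
ρ3 := ρ3 + 2·ρ1
  [ 1  4  -1  -4  0 ]
  [ 0  0  -2  -8  0 ]
  [ 0  0   4  16  3 ]
ρ2 := -1/2·ρ2
  [ 1  4  -1  -4  0 ]
  [ 0  0   1   4  0 ]
  [ 0  0   4  16  3 ]
ρ3 := ρ3 − 4·ρ2
  [ 1  4  -1  -4  0 ]
  [ 0  0   1   4  0 ]
  [ 0  0   0   0  3 ]
ρ3 := 1/3·ρ3
  [ 1  4  -1  -4  0 ]
  [ 0  0   1   4  0 ]
  [ 0  0   0   0  1 ]
ρ1 := ρ1 + ρ2
  [ 1  4  0  0  0 ]
  [ 0  0  1  4  0 ]
  [ 0  0  0  0  1 ]
Pivot columns are the columns containing a leading 1.

1, 3, 5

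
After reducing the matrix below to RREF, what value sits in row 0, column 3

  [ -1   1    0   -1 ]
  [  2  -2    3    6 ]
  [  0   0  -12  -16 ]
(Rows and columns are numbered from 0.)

ρ1 := -1·ρ1
ρ2 := ρ2 − 2·ρ1
ρ2 := 1/3·ρ2
ρ3 := ρ3 + 12·ρ2

1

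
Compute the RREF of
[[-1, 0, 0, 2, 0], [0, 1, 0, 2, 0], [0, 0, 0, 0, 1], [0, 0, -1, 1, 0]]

ρ1 -> -1·ρ1
  [ 1  0   0  -2  0 ]
  [ 0  1   0   2  0 ]
  [ 0  0   0   0  1 ]
  [ 0  0  -1   1  0 ]
ρ3 <-> ρ4
  [ 1  0   0  -2  0 ]
  [ 0  1   0   2  0 ]
  [ 0  0  -1   1  0 ]
  [ 0  0   0   0  1 ]
ρ3 -> -1·ρ3
  [ 1  0  0  -2  0 ]
  [ 0  1  0   2  0 ]
  [ 0  0  1  -1  0 ]
  [ 0  0  0   0  1 ]

[[1, 0, 0, -2, 0], [0, 1, 0, 2, 0], [0, 0, 1, -1, 0], [0, 0, 0, 0, 1]]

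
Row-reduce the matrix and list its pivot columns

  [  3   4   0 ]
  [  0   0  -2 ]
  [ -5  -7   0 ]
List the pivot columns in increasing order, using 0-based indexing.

Multiply R1 by 1/3.
  [  1  4/3   0 ]
  [  0    0  -2 ]
  [ -5   -7   0 ]
Add 5 times R1 to R3.
  [ 1   4/3   0 ]
  [ 0     0  -2 ]
  [ 0  -1/3   0 ]
Swap R2 and R3.
  [ 1   4/3   0 ]
  [ 0  -1/3   0 ]
  [ 0     0  -2 ]
Multiply R2 by -3.
  [ 1  4/3   0 ]
  [ 0    1   0 ]
  [ 0    0  -2 ]
Multiply R3 by -1/2.
  [ 1  4/3  0 ]
  [ 0    1  0 ]
  [ 0    0  1 ]
Subtract 4/3 times R2 from R1.
  [ 1  0  0 ]
  [ 0  1  0 ]
  [ 0  0  1 ]
Pivot columns are the columns containing a leading 1.

0, 1, 2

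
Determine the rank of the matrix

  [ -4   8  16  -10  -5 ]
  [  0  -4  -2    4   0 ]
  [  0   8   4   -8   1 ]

R1 -> -1/4·R1
R2 -> -1/4·R2
R3 -> R3 − 8·R2
R1 -> R1 − 5/4·R3
R1 -> R1 + 2·R2
The reduced form has 3 nonzero rows.

rank = 3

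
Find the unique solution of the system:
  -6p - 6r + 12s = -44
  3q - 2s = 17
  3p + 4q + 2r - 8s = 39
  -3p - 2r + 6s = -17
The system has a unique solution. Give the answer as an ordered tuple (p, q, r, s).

Form the augmented matrix and row-reduce:
  [ -6  0  -6  12  |  -44 ]
  [  0  3   0  -2  |   17 ]
  [  3  4   2  -8  |   39 ]
  [ -3  0  -2   6  |  -17 ]
R1 ← -1/6·R1
R3 ← R3 − 3·R1
R4 ← R4 + 3·R1
R2 ← 1/3·R2
R3 ← R3 − 4·R2
R3 ← -1·R3
R4 ← R4 − R3
R4 ← 3/2·R4
R3 ← R3 + 2/3·R4
R2 ← R2 + 2/3·R4
R1 ← R1 + 2·R4
R1 ← R1 − R3
Reading off the last column: p = 1/3, q = 5, r = 5, s = -1.

(1/3, 5, 5, -1)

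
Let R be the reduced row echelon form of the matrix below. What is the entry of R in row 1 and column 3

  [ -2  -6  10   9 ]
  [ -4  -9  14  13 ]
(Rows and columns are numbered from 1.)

1

R1 := -1/2·R1
R2 := R2 + 4·R1
R2 := 1/3·R2
R1 := R1 − 3·R2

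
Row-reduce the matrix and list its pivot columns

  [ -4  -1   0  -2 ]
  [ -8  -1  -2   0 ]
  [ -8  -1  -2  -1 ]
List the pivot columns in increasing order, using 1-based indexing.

R1 ← -1/4·R1
R2 ← R2 + 8·R1
R3 ← R3 + 8·R1
R3 ← R3 − R2
R3 ← -1·R3
R2 ← R2 − 4·R3
R1 ← R1 − 1/2·R3
R1 ← R1 − 1/4·R2
Pivot columns are the columns containing a leading 1.

1, 2, 4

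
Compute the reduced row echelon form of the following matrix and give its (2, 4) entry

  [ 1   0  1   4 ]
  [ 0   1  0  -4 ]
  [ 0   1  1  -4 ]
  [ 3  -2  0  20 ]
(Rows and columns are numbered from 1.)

r4 → r4 − 3·r1
r3 → r3 − r2
r4 → r4 + 2·r2
r4 → r4 + 3·r3
r1 → r1 − r3

-4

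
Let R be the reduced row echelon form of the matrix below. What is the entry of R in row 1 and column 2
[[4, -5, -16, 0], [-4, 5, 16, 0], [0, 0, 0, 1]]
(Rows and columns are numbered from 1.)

-5/4

R1 ← 1/4·R1
  [  1  -5/4  -4  0 ]
  [ -4     5  16  0 ]
  [  0     0   0  1 ]
R2 ← R2 + 4·R1
  [ 1  -5/4  -4  0 ]
  [ 0     0   0  0 ]
  [ 0     0   0  1 ]
R2 <=> R3
  [ 1  -5/4  -4  0 ]
  [ 0     0   0  1 ]
  [ 0     0   0  0 ]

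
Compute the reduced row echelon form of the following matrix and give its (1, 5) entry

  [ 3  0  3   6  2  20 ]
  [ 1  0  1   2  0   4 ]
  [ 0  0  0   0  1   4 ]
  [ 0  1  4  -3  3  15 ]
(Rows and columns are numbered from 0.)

R1 ← 1/3·R1
  [ 1  0  1   2  2/3  20/3 ]
  [ 1  0  1   2    0     4 ]
  [ 0  0  0   0    1     4 ]
  [ 0  1  4  -3    3    15 ]
R2 ← R2 − R1
  [ 1  0  1   2   2/3  20/3 ]
  [ 0  0  0   0  -2/3  -8/3 ]
  [ 0  0  0   0     1     4 ]
  [ 0  1  4  -3     3    15 ]
R2 <=> R4
  [ 1  0  1   2   2/3  20/3 ]
  [ 0  1  4  -3     3    15 ]
  [ 0  0  0   0     1     4 ]
  [ 0  0  0   0  -2/3  -8/3 ]
R4 ← R4 + 2/3·R3
  [ 1  0  1   2  2/3  20/3 ]
  [ 0  1  4  -3    3    15 ]
  [ 0  0  0   0    1     4 ]
  [ 0  0  0   0    0     0 ]
R2 ← R2 − 3·R3
  [ 1  0  1   2  2/3  20/3 ]
  [ 0  1  4  -3    0     3 ]
  [ 0  0  0   0    1     4 ]
  [ 0  0  0   0    0     0 ]
R1 ← R1 − 2/3·R3
  [ 1  0  1   2  0  4 ]
  [ 0  1  4  -3  0  3 ]
  [ 0  0  0   0  1  4 ]
  [ 0  0  0   0  0  0 ]

3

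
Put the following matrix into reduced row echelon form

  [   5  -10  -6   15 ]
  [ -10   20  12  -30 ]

[[1, -2, -6/5, 3], [0, 0, 0, 0]]

R1 ← 1/5·R1
R2 ← R2 + 10·R1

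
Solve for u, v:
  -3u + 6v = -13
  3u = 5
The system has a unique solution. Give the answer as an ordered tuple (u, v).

Form the augmented matrix and row-reduce:
  [ -3  6  |  -13 ]
  [  3  0  |    5 ]
ρ1 → -1/3·ρ1
ρ2 → ρ2 − 3·ρ1
ρ2 → 1/6·ρ2
ρ1 → ρ1 + 2·ρ2
Reading off the last column: u = 5/3, v = -4/3.

(5/3, -4/3)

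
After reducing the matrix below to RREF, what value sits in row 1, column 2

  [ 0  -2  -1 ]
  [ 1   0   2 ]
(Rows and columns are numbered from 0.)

R1 <=> R2
  [ 1   0   2 ]
  [ 0  -2  -1 ]
R2 → -1/2·R2
  [ 1  0    2 ]
  [ 0  1  1/2 ]

1/2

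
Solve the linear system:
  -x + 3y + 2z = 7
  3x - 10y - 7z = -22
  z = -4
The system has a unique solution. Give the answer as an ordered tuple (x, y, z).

(0, 5, -4)

Form the augmented matrix and row-reduce:
  [ -1    3   2  |    7 ]
  [  3  -10  -7  |  -22 ]
  [  0    0   1  |   -4 ]
R1 -> -1·R1
  [ 1   -3  -2  |   -7 ]
  [ 3  -10  -7  |  -22 ]
  [ 0    0   1  |   -4 ]
R2 -> R2 − 3·R1
  [ 1  -3  -2  |  -7 ]
  [ 0  -1  -1  |  -1 ]
  [ 0   0   1  |  -4 ]
R2 -> -1·R2
  [ 1  -3  -2  |  -7 ]
  [ 0   1   1  |   1 ]
  [ 0   0   1  |  -4 ]
R2 -> R2 − R3
  [ 1  -3  -2  |  -7 ]
  [ 0   1   0  |   5 ]
  [ 0   0   1  |  -4 ]
R1 -> R1 + 2·R3
  [ 1  -3  0  |  -15 ]
  [ 0   1  0  |    5 ]
  [ 0   0  1  |   -4 ]
R1 -> R1 + 3·R2
  [ 1  0  0  |   0 ]
  [ 0  1  0  |   5 ]
  [ 0  0  1  |  -4 ]
Reading off the last column: x = 0, y = 5, z = -4.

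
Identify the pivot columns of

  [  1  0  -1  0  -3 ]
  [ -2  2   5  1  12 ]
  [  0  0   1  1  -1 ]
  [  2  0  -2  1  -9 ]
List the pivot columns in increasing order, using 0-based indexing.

0, 1, 2, 3

r2 -> r2 + 2·r1
  [ 1  0  -1  0  -3 ]
  [ 0  2   3  1   6 ]
  [ 0  0   1  1  -1 ]
  [ 2  0  -2  1  -9 ]
r4 -> r4 − 2·r1
  [ 1  0  -1  0  -3 ]
  [ 0  2   3  1   6 ]
  [ 0  0   1  1  -1 ]
  [ 0  0   0  1  -3 ]
r2 -> 1/2·r2
  [ 1  0   -1    0  -3 ]
  [ 0  1  3/2  1/2   3 ]
  [ 0  0    1    1  -1 ]
  [ 0  0    0    1  -3 ]
r3 -> r3 − r4
  [ 1  0   -1    0  -3 ]
  [ 0  1  3/2  1/2   3 ]
  [ 0  0    1    0   2 ]
  [ 0  0    0    1  -3 ]
r2 -> r2 − 1/2·r4
  [ 1  0   -1  0   -3 ]
  [ 0  1  3/2  0  9/2 ]
  [ 0  0    1  0    2 ]
  [ 0  0    0  1   -3 ]
r2 -> r2 − 3/2·r3
  [ 1  0  -1  0   -3 ]
  [ 0  1   0  0  3/2 ]
  [ 0  0   1  0    2 ]
  [ 0  0   0  1   -3 ]
r1 -> r1 + r3
  [ 1  0  0  0   -1 ]
  [ 0  1  0  0  3/2 ]
  [ 0  0  1  0    2 ]
  [ 0  0  0  1   -3 ]
Pivot columns are the columns containing a leading 1.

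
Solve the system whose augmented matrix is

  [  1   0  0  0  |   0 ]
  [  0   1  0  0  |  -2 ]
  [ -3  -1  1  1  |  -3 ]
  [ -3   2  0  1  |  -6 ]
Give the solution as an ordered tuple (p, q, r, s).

ρ3 ← ρ3 + 3·ρ1
  [  1   0  0  0  |   0 ]
  [  0   1  0  0  |  -2 ]
  [  0  -1  1  1  |  -3 ]
  [ -3   2  0  1  |  -6 ]
ρ4 ← ρ4 + 3·ρ1
  [ 1   0  0  0  |   0 ]
  [ 0   1  0  0  |  -2 ]
  [ 0  -1  1  1  |  -3 ]
  [ 0   2  0  1  |  -6 ]
ρ3 ← ρ3 + ρ2
  [ 1  0  0  0  |   0 ]
  [ 0  1  0  0  |  -2 ]
  [ 0  0  1  1  |  -5 ]
  [ 0  2  0  1  |  -6 ]
ρ4 ← ρ4 − 2·ρ2
  [ 1  0  0  0  |   0 ]
  [ 0  1  0  0  |  -2 ]
  [ 0  0  1  1  |  -5 ]
  [ 0  0  0  1  |  -2 ]
ρ3 ← ρ3 − ρ4
  [ 1  0  0  0  |   0 ]
  [ 0  1  0  0  |  -2 ]
  [ 0  0  1  0  |  -3 ]
  [ 0  0  0  1  |  -2 ]
Reading off the last column: p = 0, q = -2, r = -3, s = -2.

(0, -2, -3, -2)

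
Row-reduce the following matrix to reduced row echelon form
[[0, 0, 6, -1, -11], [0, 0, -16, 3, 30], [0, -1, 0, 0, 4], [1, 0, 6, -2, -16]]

[[1, 0, 0, 0, -3], [0, 1, 0, 0, -4], [0, 0, 1, 0, -3/2], [0, 0, 0, 1, 2]]

r1 <=> r4
  [ 1   0    6  -2  -16 ]
  [ 0   0  -16   3   30 ]
  [ 0  -1    0   0    4 ]
  [ 0   0    6  -1  -11 ]
r2 <=> r3
  [ 1   0    6  -2  -16 ]
  [ 0  -1    0   0    4 ]
  [ 0   0  -16   3   30 ]
  [ 0   0    6  -1  -11 ]
r2 → -1·r2
  [ 1  0    6  -2  -16 ]
  [ 0  1    0   0   -4 ]
  [ 0  0  -16   3   30 ]
  [ 0  0    6  -1  -11 ]
r3 → -1/16·r3
  [ 1  0  6     -2    -16 ]
  [ 0  1  0      0     -4 ]
  [ 0  0  1  -3/16  -15/8 ]
  [ 0  0  6     -1    -11 ]
r4 → r4 − 6·r3
  [ 1  0  6     -2    -16 ]
  [ 0  1  0      0     -4 ]
  [ 0  0  1  -3/16  -15/8 ]
  [ 0  0  0    1/8    1/4 ]
r4 → 8·r4
  [ 1  0  6     -2    -16 ]
  [ 0  1  0      0     -4 ]
  [ 0  0  1  -3/16  -15/8 ]
  [ 0  0  0      1      2 ]
r3 → r3 + 3/16·r4
  [ 1  0  6  -2   -16 ]
  [ 0  1  0   0    -4 ]
  [ 0  0  1   0  -3/2 ]
  [ 0  0  0   1     2 ]
r1 → r1 + 2·r4
  [ 1  0  6  0   -12 ]
  [ 0  1  0  0    -4 ]
  [ 0  0  1  0  -3/2 ]
  [ 0  0  0  1     2 ]
r1 → r1 − 6·r3
  [ 1  0  0  0    -3 ]
  [ 0  1  0  0    -4 ]
  [ 0  0  1  0  -3/2 ]
  [ 0  0  0  1     2 ]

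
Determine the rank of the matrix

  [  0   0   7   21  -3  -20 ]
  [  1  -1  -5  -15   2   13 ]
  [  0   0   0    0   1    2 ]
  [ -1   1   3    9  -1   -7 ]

ρ1 <-> ρ2
ρ4 → ρ4 + ρ1
ρ2 → 1/7·ρ2
ρ4 → ρ4 + 2·ρ2
ρ4 → ρ4 − 1/7·ρ3
ρ2 → ρ2 + 3/7·ρ3
ρ1 → ρ1 − 2·ρ3
ρ1 → ρ1 + 5·ρ2
The reduced form has 3 nonzero rows.

rank = 3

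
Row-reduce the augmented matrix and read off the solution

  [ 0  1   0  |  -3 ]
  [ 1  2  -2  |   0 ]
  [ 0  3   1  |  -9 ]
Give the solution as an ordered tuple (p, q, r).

Swap R1 and R2.
  [ 1  2  -2  |   0 ]
  [ 0  1   0  |  -3 ]
  [ 0  3   1  |  -9 ]
Subtract 3 times R2 from R3.
  [ 1  2  -2  |   0 ]
  [ 0  1   0  |  -3 ]
  [ 0  0   1  |   0 ]
Add 2 times R3 to R1.
  [ 1  2  0  |   0 ]
  [ 0  1  0  |  -3 ]
  [ 0  0  1  |   0 ]
Subtract 2 times R2 from R1.
  [ 1  0  0  |   6 ]
  [ 0  1  0  |  -3 ]
  [ 0  0  1  |   0 ]
Reading off the last column: p = 6, q = -3, r = 0.

(6, -3, 0)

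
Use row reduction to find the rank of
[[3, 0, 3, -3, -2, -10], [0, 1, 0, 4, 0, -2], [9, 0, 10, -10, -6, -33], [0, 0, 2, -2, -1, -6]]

rank = 4

ρ1 := 1/3·ρ1
ρ3 := ρ3 − 9·ρ1
ρ4 := ρ4 − 2·ρ3
ρ4 := -1·ρ4
ρ1 := ρ1 + 2/3·ρ4
ρ1 := ρ1 − ρ3
The reduced form has 4 nonzero rows.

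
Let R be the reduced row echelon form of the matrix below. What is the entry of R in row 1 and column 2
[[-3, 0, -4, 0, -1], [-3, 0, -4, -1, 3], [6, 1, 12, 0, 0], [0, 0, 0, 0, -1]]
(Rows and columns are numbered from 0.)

ρ1 ← -1/3·ρ1
  [  1  0  4/3   0  1/3 ]
  [ -3  0   -4  -1    3 ]
  [  6  1   12   0    0 ]
  [  0  0    0   0   -1 ]
ρ2 ← ρ2 + 3·ρ1
  [ 1  0  4/3   0  1/3 ]
  [ 0  0    0  -1    4 ]
  [ 6  1   12   0    0 ]
  [ 0  0    0   0   -1 ]
ρ3 ← ρ3 − 6·ρ1
  [ 1  0  4/3   0  1/3 ]
  [ 0  0    0  -1    4 ]
  [ 0  1    4   0   -2 ]
  [ 0  0    0   0   -1 ]
ρ2 <-> ρ3
  [ 1  0  4/3   0  1/3 ]
  [ 0  1    4   0   -2 ]
  [ 0  0    0  -1    4 ]
  [ 0  0    0   0   -1 ]
ρ3 ← -1·ρ3
  [ 1  0  4/3  0  1/3 ]
  [ 0  1    4  0   -2 ]
  [ 0  0    0  1   -4 ]
  [ 0  0    0  0   -1 ]
ρ4 ← -1·ρ4
  [ 1  0  4/3  0  1/3 ]
  [ 0  1    4  0   -2 ]
  [ 0  0    0  1   -4 ]
  [ 0  0    0  0    1 ]
ρ3 ← ρ3 + 4·ρ4
  [ 1  0  4/3  0  1/3 ]
  [ 0  1    4  0   -2 ]
  [ 0  0    0  1    0 ]
  [ 0  0    0  0    1 ]
ρ2 ← ρ2 + 2·ρ4
  [ 1  0  4/3  0  1/3 ]
  [ 0  1    4  0    0 ]
  [ 0  0    0  1    0 ]
  [ 0  0    0  0    1 ]
ρ1 ← ρ1 − 1/3·ρ4
  [ 1  0  4/3  0  0 ]
  [ 0  1    4  0  0 ]
  [ 0  0    0  1  0 ]
  [ 0  0    0  0  1 ]

4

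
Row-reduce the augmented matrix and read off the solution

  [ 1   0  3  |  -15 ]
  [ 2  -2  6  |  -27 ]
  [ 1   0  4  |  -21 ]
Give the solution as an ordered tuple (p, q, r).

(3, -3/2, -6)

Subtract 2 times R1 from R2.
  [ 1   0  3  |  -15 ]
  [ 0  -2  0  |    3 ]
  [ 1   0  4  |  -21 ]
Subtract R1 from R3.
  [ 1   0  3  |  -15 ]
  [ 0  -2  0  |    3 ]
  [ 0   0  1  |   -6 ]
Multiply R2 by -1/2.
  [ 1  0  3  |   -15 ]
  [ 0  1  0  |  -3/2 ]
  [ 0  0  1  |    -6 ]
Subtract 3 times R3 from R1.
  [ 1  0  0  |     3 ]
  [ 0  1  0  |  -3/2 ]
  [ 0  0  1  |    -6 ]
Reading off the last column: p = 3, q = -3/2, r = -6.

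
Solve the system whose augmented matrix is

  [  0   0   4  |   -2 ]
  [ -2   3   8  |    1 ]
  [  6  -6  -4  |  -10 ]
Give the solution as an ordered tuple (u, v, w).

(-1, 1, -1/2)

Swap r1 and r2.
  [ -2   3   8  |    1 ]
  [  0   0   4  |   -2 ]
  [  6  -6  -4  |  -10 ]
Multiply r1 by -1/2.
  [ 1  -3/2  -4  |  -1/2 ]
  [ 0     0   4  |    -2 ]
  [ 6    -6  -4  |   -10 ]
Subtract 6 times r1 from r3.
  [ 1  -3/2  -4  |  -1/2 ]
  [ 0     0   4  |    -2 ]
  [ 0     3  20  |    -7 ]
Swap r2 and r3.
  [ 1  -3/2  -4  |  -1/2 ]
  [ 0     3  20  |    -7 ]
  [ 0     0   4  |    -2 ]
Multiply r2 by 1/3.
  [ 1  -3/2    -4  |  -1/2 ]
  [ 0     1  20/3  |  -7/3 ]
  [ 0     0     4  |    -2 ]
Multiply r3 by 1/4.
  [ 1  -3/2    -4  |  -1/2 ]
  [ 0     1  20/3  |  -7/3 ]
  [ 0     0     1  |  -1/2 ]
Subtract 20/3 times r3 from r2.
  [ 1  -3/2  -4  |  -1/2 ]
  [ 0     1   0  |     1 ]
  [ 0     0   1  |  -1/2 ]
Add 4 times r3 to r1.
  [ 1  -3/2  0  |  -5/2 ]
  [ 0     1  0  |     1 ]
  [ 0     0  1  |  -1/2 ]
Add 3/2 times r2 to r1.
  [ 1  0  0  |    -1 ]
  [ 0  1  0  |     1 ]
  [ 0  0  1  |  -1/2 ]
Reading off the last column: u = -1, v = 1, w = -1/2.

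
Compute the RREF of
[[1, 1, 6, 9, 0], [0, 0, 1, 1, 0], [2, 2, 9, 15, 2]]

Subtract 2 times ρ1 from ρ3.
  [ 1  1   6   9  0 ]
  [ 0  0   1   1  0 ]
  [ 0  0  -3  -3  2 ]
Add 3 times ρ2 to ρ3.
  [ 1  1  6  9  0 ]
  [ 0  0  1  1  0 ]
  [ 0  0  0  0  2 ]
Multiply ρ3 by 1/2.
  [ 1  1  6  9  0 ]
  [ 0  0  1  1  0 ]
  [ 0  0  0  0  1 ]
Subtract 6 times ρ2 from ρ1.
  [ 1  1  0  3  0 ]
  [ 0  0  1  1  0 ]
  [ 0  0  0  0  1 ]

[[1, 1, 0, 3, 0], [0, 0, 1, 1, 0], [0, 0, 0, 0, 1]]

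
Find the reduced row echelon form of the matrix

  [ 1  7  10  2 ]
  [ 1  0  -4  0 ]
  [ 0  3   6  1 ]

r2 := r2 − r1
  [ 1   7   10   2 ]
  [ 0  -7  -14  -2 ]
  [ 0   3    6   1 ]
r2 := -1/7·r2
  [ 1  7  10    2 ]
  [ 0  1   2  2/7 ]
  [ 0  3   6    1 ]
r3 := r3 − 3·r2
  [ 1  7  10    2 ]
  [ 0  1   2  2/7 ]
  [ 0  0   0  1/7 ]
r3 := 7·r3
  [ 1  7  10    2 ]
  [ 0  1   2  2/7 ]
  [ 0  0   0    1 ]
r2 := r2 − 2/7·r3
  [ 1  7  10  2 ]
  [ 0  1   2  0 ]
  [ 0  0   0  1 ]
r1 := r1 − 2·r3
  [ 1  7  10  0 ]
  [ 0  1   2  0 ]
  [ 0  0   0  1 ]
r1 := r1 − 7·r2
  [ 1  0  -4  0 ]
  [ 0  1   2  0 ]
  [ 0  0   0  1 ]

[[1, 0, -4, 0], [0, 1, 2, 0], [0, 0, 0, 1]]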